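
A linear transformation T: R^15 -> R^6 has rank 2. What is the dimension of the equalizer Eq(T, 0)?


The equalizer of f and the zero map is ker(f).
By the rank-nullity theorem: dim(ker(f)) = dim(domain) - rank(f).
dim(ker(f)) = 15 - 2 = 13

13


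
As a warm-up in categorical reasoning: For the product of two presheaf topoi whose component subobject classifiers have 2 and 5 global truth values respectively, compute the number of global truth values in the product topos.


In a product of presheaf topoi E_1 x E_2, the subobject classifier
is Omega = Omega_1 x Omega_2 (componentwise), so
|Omega(top)| = |Omega_1(top_1)| * |Omega_2(top_2)|.
= 2 * 5 = 10.

10


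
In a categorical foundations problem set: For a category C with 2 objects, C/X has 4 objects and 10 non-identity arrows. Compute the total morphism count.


In the slice category C/X, objects are morphisms to X.
Identity morphisms: 4 (one per object of C/X).
Non-identity morphisms: 10.
Total = 4 + 10 = 14

14


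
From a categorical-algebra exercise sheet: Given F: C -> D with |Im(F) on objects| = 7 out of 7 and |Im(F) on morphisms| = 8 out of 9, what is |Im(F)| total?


The image of F consists of distinct objects and distinct morphisms.
|Im(F)| on objects = 7
|Im(F)| on morphisms = 8
Total image cardinality = 7 + 8 = 15

15


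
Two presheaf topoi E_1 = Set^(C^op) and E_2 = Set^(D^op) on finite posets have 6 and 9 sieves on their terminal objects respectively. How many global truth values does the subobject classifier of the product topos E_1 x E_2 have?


In a product of presheaf topoi E_1 x E_2, the subobject classifier
is Omega = Omega_1 x Omega_2 (componentwise), so
|Omega(top)| = |Omega_1(top_1)| * |Omega_2(top_2)|.
= 6 * 9 = 54.

54


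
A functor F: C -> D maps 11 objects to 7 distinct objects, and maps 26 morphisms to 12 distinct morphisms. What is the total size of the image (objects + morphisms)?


The image of F consists of distinct objects and distinct morphisms.
|Im(F)| on objects = 7
|Im(F)| on morphisms = 12
Total image cardinality = 7 + 12 = 19

19


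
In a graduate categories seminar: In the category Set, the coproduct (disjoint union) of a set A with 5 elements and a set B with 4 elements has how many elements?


In Set, the coproduct A + B is the disjoint union.
|A + B| = |A| + |B| = 5 + 4 = 9

9


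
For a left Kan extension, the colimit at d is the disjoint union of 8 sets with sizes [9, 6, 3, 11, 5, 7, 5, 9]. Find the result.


Pointwise, the left Kan extension (Lan_F H)(d) is the colimit, indexed
by the comma category (F downarrow d), of H composed with the
projection (F downarrow d) -> C. Here that colimit is given
as a coproduct (disjoint union) of sets, so its cardinality is the
sum of the sizes of the summands.
Coproduct of sets with sizes: 9 + 6 + 3 + 11 + 5 + 7 + 5 + 9
= 55

55


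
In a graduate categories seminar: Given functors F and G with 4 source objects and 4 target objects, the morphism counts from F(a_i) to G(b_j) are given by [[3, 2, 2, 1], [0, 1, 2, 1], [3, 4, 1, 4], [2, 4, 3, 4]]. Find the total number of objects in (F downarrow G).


Objects of (F downarrow G) are triples (a, b, h: F(a)->G(b)).
The count equals the sum of all entries in the hom-matrix.
sum(row 0) = 8
sum(row 1) = 4
sum(row 2) = 12
sum(row 3) = 13
Grand total = 37

37


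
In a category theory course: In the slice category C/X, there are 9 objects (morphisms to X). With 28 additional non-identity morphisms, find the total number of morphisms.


In the slice category C/X, objects are morphisms to X.
Identity morphisms: 9 (one per object of C/X).
Non-identity morphisms: 28.
Total = 9 + 28 = 37

37


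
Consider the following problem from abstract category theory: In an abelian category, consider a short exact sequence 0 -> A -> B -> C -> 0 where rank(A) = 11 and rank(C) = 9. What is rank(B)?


For a short exact sequence 0 -> A -> B -> C -> 0,
rank is additive: rank(B) = rank(A) + rank(C).
rank(B) = 11 + 9 = 20

20


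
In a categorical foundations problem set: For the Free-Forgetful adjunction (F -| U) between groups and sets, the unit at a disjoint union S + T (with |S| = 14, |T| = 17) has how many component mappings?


The unit eta_X: X -> U(F(X)) of the Free-Forgetful adjunction
maps each element of X to a generator of F(X). For X = S + T (disjoint
union in Set), |S + T| = |S| + |T|.
Total mappings = 14 + 17 = 31.

31


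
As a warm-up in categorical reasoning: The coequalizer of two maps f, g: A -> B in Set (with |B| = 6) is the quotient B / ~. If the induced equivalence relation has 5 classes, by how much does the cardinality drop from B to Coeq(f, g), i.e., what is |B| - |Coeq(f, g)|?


The coequalizer Coeq(f, g) = B / ~ has one element per equivalence class.
|B| = 6, |Coeq(f, g)| = 5.
|B| - |Coeq(f, g)| = 6 - 5 = 1.

1


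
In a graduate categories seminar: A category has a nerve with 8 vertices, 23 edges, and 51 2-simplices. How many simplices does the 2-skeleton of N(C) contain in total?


The 2-skeleton of the nerve N(C) consists of simplices in dimensions 0, 1, 2:
  |N(C)_0| = 8 (objects)
  |N(C)_1| = 23 (morphisms)
  |N(C)_2| = 51 (composable pairs)
Total = 8 + 23 + 51 = 82

82


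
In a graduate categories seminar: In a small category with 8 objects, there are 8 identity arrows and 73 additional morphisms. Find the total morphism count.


Each object has an identity morphism, giving 8 identities.
Adding the 73 non-identity morphisms:
Total = 8 + 73 = 81

81


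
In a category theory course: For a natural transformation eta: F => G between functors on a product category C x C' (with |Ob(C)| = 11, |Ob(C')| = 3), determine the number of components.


A natural transformation eta: F => G assigns one component morphism per
object of the domain category.
The domain is the product category C x C', so
|Ob(C x C')| = |Ob(C)| * |Ob(C')| = 11 * 3 = 33.
Therefore eta has 33 component morphisms.

33


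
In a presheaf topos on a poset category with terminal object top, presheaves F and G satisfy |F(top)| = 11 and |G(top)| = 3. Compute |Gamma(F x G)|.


Global sections of a presheaf on a poset with terminal top satisfy
Gamma(H) ~ H(top). Presheaves admit pointwise products, so
(F x G)(top) = F(top) x G(top) (Cartesian product).
|Gamma(F x G)| = |F(top)| * |G(top)| = 11 * 3 = 33.

33


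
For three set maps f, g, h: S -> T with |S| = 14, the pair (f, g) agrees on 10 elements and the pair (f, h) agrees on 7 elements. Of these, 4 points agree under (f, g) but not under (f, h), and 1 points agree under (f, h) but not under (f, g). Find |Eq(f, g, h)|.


Eq(f, g, h) is the triple-agreement set: points in S where all three
maps take the same value. Using inclusion-exclusion on the pairwise data:
Pair (f, g) agrees on 10 points; pair (f, h) on 7 points.
Points agreeing under (f, g) but not (f, h) = 4; under (f, h) but not (f, g) = 1.
Triple-agreement = agreement-in-(f, g) minus points that agree under (f, g) but not (f, h):
|Eq(f, g, h)| = 10 - 4 = 6
(cross-check via (f, h): 7 - 1 = 6.)

6


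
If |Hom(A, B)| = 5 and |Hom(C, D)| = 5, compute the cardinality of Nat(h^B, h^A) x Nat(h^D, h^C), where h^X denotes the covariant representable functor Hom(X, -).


By the Yoneda lemma, Nat(h^B, h^A) is isomorphic to Hom(A, B),
so |Nat(h^B, h^A)| = |Hom(A, B)| and |Nat(h^D, h^C)| = |Hom(C, D)|.
|Hom(A, B)| = 5, |Hom(C, D)| = 5.
|Nat(h^B, h^A) x Nat(h^D, h^C)| = 5 * 5 = 25

25


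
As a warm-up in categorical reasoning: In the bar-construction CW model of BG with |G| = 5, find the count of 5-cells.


In the bar-construction CW model of BG, the n-cells are indexed by
n-tuples [g_1|...|g_n] of non-identity elements of G (degenerate
simplices with some g_i = e do not contribute cells), so there are
(|G| - 1)^n n-cells.
For dim = 5 with |G| = 5:
cells = (5 - 1)^5 = 4^5 = 1024

1024


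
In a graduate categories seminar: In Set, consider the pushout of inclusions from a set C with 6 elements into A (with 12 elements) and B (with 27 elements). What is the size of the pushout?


The pushout A +_C B identifies the images of C in A and B.
|A +_C B| = |A| + |B| - |C| (for injections).
= 12 + 27 - 6 = 33

33


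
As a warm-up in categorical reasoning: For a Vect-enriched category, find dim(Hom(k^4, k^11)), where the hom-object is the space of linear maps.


In Vect-enriched categories, Hom(k^n, k^m) is the space of m x n matrices.
dim(Hom(k^4, k^11)) = 11 * 4 = 44

44


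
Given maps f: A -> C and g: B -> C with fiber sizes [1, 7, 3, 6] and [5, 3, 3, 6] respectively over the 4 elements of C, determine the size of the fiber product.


The pullback A x_C B consists of pairs (a, b) with f(a) = g(b).
For each element c in C, the fiber product has |f^-1(c)| * |g^-1(c)| elements.
Summing over C: 1 * 5 + 7 * 3 + 3 * 3 + 6 * 6
= 5 + 21 + 9 + 36 = 71

71


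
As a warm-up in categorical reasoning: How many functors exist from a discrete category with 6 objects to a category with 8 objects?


A functor from a discrete category C to D is determined by
where each object maps. Each of the 6 objects of C can map
to any of the 8 objects of D independently.
Number of functors = 8^6 = 262144

262144


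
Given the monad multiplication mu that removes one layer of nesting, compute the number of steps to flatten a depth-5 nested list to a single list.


Each application of mu: T^2 -> T removes one layer of nesting.
Starting at depth 5 (i.e., T^5(X)), we need to reach T(X).
Number of mu applications = 5 - 1 = 4

4


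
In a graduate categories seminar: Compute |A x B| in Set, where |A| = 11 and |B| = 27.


In Set, the product A x B is the Cartesian product.
By the universal property, |A x B| = |A| * |B|.
|A x B| = 11 * 27 = 297

297


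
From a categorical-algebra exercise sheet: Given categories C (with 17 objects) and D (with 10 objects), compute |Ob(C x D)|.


The product category C x D has objects that are pairs (c, d).
Number of pairs = |Ob(C)| * |Ob(D)| = 17 * 10 = 170

170


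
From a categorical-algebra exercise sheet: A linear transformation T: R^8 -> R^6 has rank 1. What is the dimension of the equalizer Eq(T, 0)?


The equalizer of f and the zero map is ker(f).
By the rank-nullity theorem: dim(ker(f)) = dim(domain) - rank(f).
dim(ker(f)) = 8 - 1 = 7

7


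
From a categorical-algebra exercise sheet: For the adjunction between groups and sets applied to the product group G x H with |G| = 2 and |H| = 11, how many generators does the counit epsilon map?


The counit epsilon_K: F(U(K)) -> K of the Free-Forgetful adjunction
maps |K| generators of F(U(K)) into K. For K = G x H (the product group),
|G x H| = |G| * |H|.
Total generators mapped = 2 * 11 = 22.

22


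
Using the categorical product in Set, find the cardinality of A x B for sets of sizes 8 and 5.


In Set, the product A x B is the Cartesian product.
By the universal property, |A x B| = |A| * |B|.
|A x B| = 8 * 5 = 40

40


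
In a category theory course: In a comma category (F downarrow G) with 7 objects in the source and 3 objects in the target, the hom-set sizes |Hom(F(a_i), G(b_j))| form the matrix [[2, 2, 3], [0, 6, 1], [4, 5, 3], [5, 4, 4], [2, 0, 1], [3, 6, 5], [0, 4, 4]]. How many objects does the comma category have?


Objects of (F downarrow G) are triples (a, b, h: F(a)->G(b)).
The count equals the sum of all entries in the hom-matrix.
sum(row 0) = 7
sum(row 1) = 7
sum(row 2) = 12
sum(row 3) = 13
sum(row 4) = 3
sum(row 5) = 14
sum(row 6) = 8
Grand total = 64

64


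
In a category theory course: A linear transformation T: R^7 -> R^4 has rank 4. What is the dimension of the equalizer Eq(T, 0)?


The equalizer of f and the zero map is ker(f).
By the rank-nullity theorem: dim(ker(f)) = dim(domain) - rank(f).
dim(ker(f)) = 7 - 4 = 3

3


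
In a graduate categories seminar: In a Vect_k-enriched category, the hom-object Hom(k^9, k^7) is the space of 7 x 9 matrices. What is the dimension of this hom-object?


In Vect-enriched categories, Hom(k^n, k^m) is the space of m x n matrices.
dim(Hom(k^9, k^7)) = 7 * 9 = 63

63


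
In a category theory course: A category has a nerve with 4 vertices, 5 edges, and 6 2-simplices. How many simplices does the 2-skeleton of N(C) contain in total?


The 2-skeleton of the nerve N(C) consists of simplices in dimensions 0, 1, 2:
  |N(C)_0| = 4 (objects)
  |N(C)_1| = 5 (morphisms)
  |N(C)_2| = 6 (composable pairs)
Total = 4 + 5 + 6 = 15

15


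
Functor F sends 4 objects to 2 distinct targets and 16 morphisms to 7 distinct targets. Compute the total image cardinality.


The image of F consists of distinct objects and distinct morphisms.
|Im(F)| on objects = 2
|Im(F)| on morphisms = 7
Total image cardinality = 2 + 7 = 9

9


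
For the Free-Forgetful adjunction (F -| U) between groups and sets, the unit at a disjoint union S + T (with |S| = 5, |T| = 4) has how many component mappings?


The unit eta_X: X -> U(F(X)) of the Free-Forgetful adjunction
maps each element of X to a generator of F(X). For X = S + T (disjoint
union in Set), |S + T| = |S| + |T|.
Total mappings = 5 + 4 = 9.

9


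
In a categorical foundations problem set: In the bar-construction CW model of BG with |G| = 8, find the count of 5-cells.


In the bar-construction CW model of BG, the n-cells are indexed by
n-tuples [g_1|...|g_n] of non-identity elements of G (degenerate
simplices with some g_i = e do not contribute cells), so there are
(|G| - 1)^n n-cells.
For dim = 5 with |G| = 8:
cells = (8 - 1)^5 = 7^5 = 16807

16807


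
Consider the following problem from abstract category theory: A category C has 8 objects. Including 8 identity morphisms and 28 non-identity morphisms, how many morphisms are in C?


Each object has an identity morphism, giving 8 identities.
Adding the 28 non-identity morphisms:
Total = 8 + 28 = 36

36


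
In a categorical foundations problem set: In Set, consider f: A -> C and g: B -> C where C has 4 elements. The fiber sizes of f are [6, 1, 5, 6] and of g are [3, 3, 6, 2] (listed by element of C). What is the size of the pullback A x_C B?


The pullback A x_C B consists of pairs (a, b) with f(a) = g(b).
For each element c in C, the fiber product has |f^-1(c)| * |g^-1(c)| elements.
Summing over C: 6 * 3 + 1 * 3 + 5 * 6 + 6 * 2
= 18 + 3 + 30 + 12 = 63

63


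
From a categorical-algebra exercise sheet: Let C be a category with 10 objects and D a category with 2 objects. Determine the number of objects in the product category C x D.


The product category C x D has objects that are pairs (c, d).
Number of pairs = |Ob(C)| * |Ob(D)| = 10 * 2 = 20

20


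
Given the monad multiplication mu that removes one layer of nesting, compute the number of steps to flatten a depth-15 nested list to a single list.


Each application of mu: T^2 -> T removes one layer of nesting.
Starting at depth 15 (i.e., T^15(X)), we need to reach T(X).
Number of mu applications = 15 - 1 = 14

14


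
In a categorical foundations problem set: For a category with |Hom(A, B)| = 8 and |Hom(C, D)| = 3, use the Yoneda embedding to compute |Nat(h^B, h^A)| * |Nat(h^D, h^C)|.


By the Yoneda lemma, Nat(h^B, h^A) is isomorphic to Hom(A, B),
so |Nat(h^B, h^A)| = |Hom(A, B)| and |Nat(h^D, h^C)| = |Hom(C, D)|.
|Hom(A, B)| = 8, |Hom(C, D)| = 3.
|Nat(h^B, h^A) x Nat(h^D, h^C)| = 8 * 3 = 24

24


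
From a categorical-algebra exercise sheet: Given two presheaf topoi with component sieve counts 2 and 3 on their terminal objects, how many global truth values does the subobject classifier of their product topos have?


In a product of presheaf topoi E_1 x E_2, the subobject classifier
is Omega = Omega_1 x Omega_2 (componentwise), so
|Omega(top)| = |Omega_1(top_1)| * |Omega_2(top_2)|.
= 2 * 3 = 6.

6


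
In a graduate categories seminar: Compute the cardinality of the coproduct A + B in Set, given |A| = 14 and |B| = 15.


In Set, the coproduct A + B is the disjoint union.
|A + B| = |A| + |B| = 14 + 15 = 29

29


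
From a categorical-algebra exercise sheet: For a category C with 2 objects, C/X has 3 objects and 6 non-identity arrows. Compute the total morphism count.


In the slice category C/X, objects are morphisms to X.
Identity morphisms: 3 (one per object of C/X).
Non-identity morphisms: 6.
Total = 3 + 6 = 9

9


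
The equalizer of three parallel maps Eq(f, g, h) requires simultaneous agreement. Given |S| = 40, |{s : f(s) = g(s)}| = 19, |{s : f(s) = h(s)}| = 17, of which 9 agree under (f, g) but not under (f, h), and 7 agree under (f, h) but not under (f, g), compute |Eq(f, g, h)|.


Eq(f, g, h) is the triple-agreement set: points in S where all three
maps take the same value. Using inclusion-exclusion on the pairwise data:
Pair (f, g) agrees on 19 points; pair (f, h) on 17 points.
Points agreeing under (f, g) but not (f, h) = 9; under (f, h) but not (f, g) = 7.
Triple-agreement = agreement-in-(f, g) minus points that agree under (f, g) but not (f, h):
|Eq(f, g, h)| = 19 - 9 = 10
(cross-check via (f, h): 17 - 7 = 10.)

10


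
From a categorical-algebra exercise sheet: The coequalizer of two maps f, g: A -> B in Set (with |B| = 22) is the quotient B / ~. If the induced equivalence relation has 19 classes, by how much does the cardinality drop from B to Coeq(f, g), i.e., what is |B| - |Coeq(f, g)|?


The coequalizer Coeq(f, g) = B / ~ has one element per equivalence class.
|B| = 22, |Coeq(f, g)| = 19.
|B| - |Coeq(f, g)| = 22 - 19 = 3.

3


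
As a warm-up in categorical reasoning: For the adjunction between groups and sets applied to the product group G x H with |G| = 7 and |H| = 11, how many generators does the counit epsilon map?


The counit epsilon_K: F(U(K)) -> K of the Free-Forgetful adjunction
maps |K| generators of F(U(K)) into K. For K = G x H (the product group),
|G x H| = |G| * |H|.
Total generators mapped = 7 * 11 = 77.

77


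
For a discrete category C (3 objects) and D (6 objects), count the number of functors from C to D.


A functor from a discrete category C to D is determined by
where each object maps. Each of the 3 objects of C can map
to any of the 6 objects of D independently.
Number of functors = 6^3 = 216

216


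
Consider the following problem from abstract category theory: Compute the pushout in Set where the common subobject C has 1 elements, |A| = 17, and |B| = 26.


The pushout A +_C B identifies the images of C in A and B.
|A +_C B| = |A| + |B| - |C| (for injections).
= 17 + 26 - 1 = 42

42


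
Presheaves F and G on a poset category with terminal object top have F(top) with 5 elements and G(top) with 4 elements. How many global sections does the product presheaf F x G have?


Global sections of a presheaf on a poset with terminal top satisfy
Gamma(H) ~ H(top). Presheaves admit pointwise products, so
(F x G)(top) = F(top) x G(top) (Cartesian product).
|Gamma(F x G)| = |F(top)| * |G(top)| = 5 * 4 = 20.

20


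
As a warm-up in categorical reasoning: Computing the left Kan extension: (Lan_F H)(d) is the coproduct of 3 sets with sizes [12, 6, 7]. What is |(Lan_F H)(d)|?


Pointwise, the left Kan extension (Lan_F H)(d) is the colimit, indexed
by the comma category (F downarrow d), of H composed with the
projection (F downarrow d) -> C. Here that colimit is given
as a coproduct (disjoint union) of sets, so its cardinality is the
sum of the sizes of the summands.
Coproduct of sets with sizes: 12 + 6 + 7
= 25

25


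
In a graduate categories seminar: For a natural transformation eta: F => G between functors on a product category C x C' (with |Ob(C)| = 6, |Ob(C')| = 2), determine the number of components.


A natural transformation eta: F => G assigns one component morphism per
object of the domain category.
The domain is the product category C x C', so
|Ob(C x C')| = |Ob(C)| * |Ob(C')| = 6 * 2 = 12.
Therefore eta has 12 component morphisms.

12


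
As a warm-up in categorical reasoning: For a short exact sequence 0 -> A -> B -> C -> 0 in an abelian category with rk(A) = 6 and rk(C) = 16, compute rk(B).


For a short exact sequence 0 -> A -> B -> C -> 0,
rank is additive: rank(B) = rank(A) + rank(C).
rank(B) = 6 + 16 = 22

22


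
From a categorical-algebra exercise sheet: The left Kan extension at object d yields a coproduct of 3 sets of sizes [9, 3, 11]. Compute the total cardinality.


Pointwise, the left Kan extension (Lan_F H)(d) is the colimit, indexed
by the comma category (F downarrow d), of H composed with the
projection (F downarrow d) -> C. Here that colimit is given
as a coproduct (disjoint union) of sets, so its cardinality is the
sum of the sizes of the summands.
Coproduct of sets with sizes: 9 + 3 + 11
= 23

23


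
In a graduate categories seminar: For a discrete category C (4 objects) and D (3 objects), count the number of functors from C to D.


A functor from a discrete category C to D is determined by
where each object maps. Each of the 4 objects of C can map
to any of the 3 objects of D independently.
Number of functors = 3^4 = 81

81


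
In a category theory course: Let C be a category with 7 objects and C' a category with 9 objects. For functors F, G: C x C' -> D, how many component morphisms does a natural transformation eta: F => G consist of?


A natural transformation eta: F => G assigns one component morphism per
object of the domain category.
The domain is the product category C x C', so
|Ob(C x C')| = |Ob(C)| * |Ob(C')| = 7 * 9 = 63.
Therefore eta has 63 component morphisms.

63


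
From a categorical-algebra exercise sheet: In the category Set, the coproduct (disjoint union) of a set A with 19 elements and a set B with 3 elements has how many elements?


In Set, the coproduct A + B is the disjoint union.
|A + B| = |A| + |B| = 19 + 3 = 22

22


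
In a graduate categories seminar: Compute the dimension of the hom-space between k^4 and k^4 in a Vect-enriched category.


In Vect-enriched categories, Hom(k^n, k^m) is the space of m x n matrices.
dim(Hom(k^4, k^4)) = 4 * 4 = 16

16


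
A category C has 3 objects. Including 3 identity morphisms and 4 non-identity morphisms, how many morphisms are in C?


Each object has an identity morphism, giving 3 identities.
Adding the 4 non-identity morphisms:
Total = 3 + 4 = 7

7


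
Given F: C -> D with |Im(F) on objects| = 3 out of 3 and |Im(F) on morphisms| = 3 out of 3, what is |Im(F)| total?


The image of F consists of distinct objects and distinct morphisms.
|Im(F)| on objects = 3
|Im(F)| on morphisms = 3
Total image cardinality = 3 + 3 = 6

6


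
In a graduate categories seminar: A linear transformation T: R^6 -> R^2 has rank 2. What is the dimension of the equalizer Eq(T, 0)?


The equalizer of f and the zero map is ker(f).
By the rank-nullity theorem: dim(ker(f)) = dim(domain) - rank(f).
dim(ker(f)) = 6 - 2 = 4

4


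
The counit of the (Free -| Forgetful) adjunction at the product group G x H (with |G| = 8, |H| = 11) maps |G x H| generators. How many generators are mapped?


The counit epsilon_K: F(U(K)) -> K of the Free-Forgetful adjunction
maps |K| generators of F(U(K)) into K. For K = G x H (the product group),
|G x H| = |G| * |H|.
Total generators mapped = 8 * 11 = 88.

88


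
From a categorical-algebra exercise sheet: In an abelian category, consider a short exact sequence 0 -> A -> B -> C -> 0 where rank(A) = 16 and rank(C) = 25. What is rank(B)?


For a short exact sequence 0 -> A -> B -> C -> 0,
rank is additive: rank(B) = rank(A) + rank(C).
rank(B) = 16 + 25 = 41

41


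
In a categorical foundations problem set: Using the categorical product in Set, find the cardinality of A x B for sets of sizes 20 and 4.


In Set, the product A x B is the Cartesian product.
By the universal property, |A x B| = |A| * |B|.
|A x B| = 20 * 4 = 80

80


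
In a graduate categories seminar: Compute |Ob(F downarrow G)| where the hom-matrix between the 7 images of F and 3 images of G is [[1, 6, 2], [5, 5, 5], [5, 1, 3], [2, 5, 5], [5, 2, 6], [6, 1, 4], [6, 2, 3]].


Objects of (F downarrow G) are triples (a, b, h: F(a)->G(b)).
The count equals the sum of all entries in the hom-matrix.
sum(row 0) = 9
sum(row 1) = 15
sum(row 2) = 9
sum(row 3) = 12
sum(row 4) = 13
sum(row 5) = 11
sum(row 6) = 11
Grand total = 80

80


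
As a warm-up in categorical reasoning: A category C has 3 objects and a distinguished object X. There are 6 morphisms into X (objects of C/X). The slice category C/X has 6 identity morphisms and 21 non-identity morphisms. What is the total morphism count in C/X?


In the slice category C/X, objects are morphisms to X.
Identity morphisms: 6 (one per object of C/X).
Non-identity morphisms: 21.
Total = 6 + 21 = 27

27


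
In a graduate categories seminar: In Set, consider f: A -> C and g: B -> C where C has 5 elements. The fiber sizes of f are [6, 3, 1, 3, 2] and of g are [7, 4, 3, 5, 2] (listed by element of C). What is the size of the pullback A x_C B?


The pullback A x_C B consists of pairs (a, b) with f(a) = g(b).
For each element c in C, the fiber product has |f^-1(c)| * |g^-1(c)| elements.
Summing over C: 6 * 7 + 3 * 4 + 1 * 3 + 3 * 5 + 2 * 2
= 42 + 12 + 3 + 15 + 4 = 76

76


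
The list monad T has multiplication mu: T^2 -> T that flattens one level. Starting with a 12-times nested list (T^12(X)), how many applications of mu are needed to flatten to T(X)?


Each application of mu: T^2 -> T removes one layer of nesting.
Starting at depth 12 (i.e., T^12(X)), we need to reach T(X).
Number of mu applications = 12 - 1 = 11

11


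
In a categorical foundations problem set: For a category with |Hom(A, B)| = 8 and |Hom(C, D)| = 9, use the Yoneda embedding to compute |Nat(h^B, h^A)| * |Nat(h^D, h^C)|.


By the Yoneda lemma, Nat(h^B, h^A) is isomorphic to Hom(A, B),
so |Nat(h^B, h^A)| = |Hom(A, B)| and |Nat(h^D, h^C)| = |Hom(C, D)|.
|Hom(A, B)| = 8, |Hom(C, D)| = 9.
|Nat(h^B, h^A) x Nat(h^D, h^C)| = 8 * 9 = 72

72


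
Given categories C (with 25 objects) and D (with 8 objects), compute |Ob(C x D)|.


The product category C x D has objects that are pairs (c, d).
Number of pairs = |Ob(C)| * |Ob(D)| = 25 * 8 = 200

200


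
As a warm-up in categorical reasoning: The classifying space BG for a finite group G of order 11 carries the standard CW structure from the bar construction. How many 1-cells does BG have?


In the bar-construction CW model of BG, the n-cells are indexed by
n-tuples [g_1|...|g_n] of non-identity elements of G (degenerate
simplices with some g_i = e do not contribute cells), so there are
(|G| - 1)^n n-cells.
For dim = 1 with |G| = 11:
cells = (11 - 1)^1 = 10^1 = 10

10


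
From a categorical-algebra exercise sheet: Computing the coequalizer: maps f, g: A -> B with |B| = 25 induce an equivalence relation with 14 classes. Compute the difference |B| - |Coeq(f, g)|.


The coequalizer Coeq(f, g) = B / ~ has one element per equivalence class.
|B| = 25, |Coeq(f, g)| = 14.
|B| - |Coeq(f, g)| = 25 - 14 = 11.

11


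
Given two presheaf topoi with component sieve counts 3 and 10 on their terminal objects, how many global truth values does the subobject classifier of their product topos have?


In a product of presheaf topoi E_1 x E_2, the subobject classifier
is Omega = Omega_1 x Omega_2 (componentwise), so
|Omega(top)| = |Omega_1(top_1)| * |Omega_2(top_2)|.
= 3 * 10 = 30.

30


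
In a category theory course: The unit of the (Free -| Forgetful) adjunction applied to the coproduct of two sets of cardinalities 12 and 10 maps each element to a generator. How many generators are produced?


The unit eta_X: X -> U(F(X)) of the Free-Forgetful adjunction
maps each element of X to a generator of F(X). For X = S + T (disjoint
union in Set), |S + T| = |S| + |T|.
Total mappings = 12 + 10 = 22.

22


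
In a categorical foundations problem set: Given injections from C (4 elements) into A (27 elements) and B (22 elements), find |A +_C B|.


The pushout A +_C B identifies the images of C in A and B.
|A +_C B| = |A| + |B| - |C| (for injections).
= 27 + 22 - 4 = 45

45


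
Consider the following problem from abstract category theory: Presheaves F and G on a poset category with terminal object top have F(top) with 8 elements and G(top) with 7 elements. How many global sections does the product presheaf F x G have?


Global sections of a presheaf on a poset with terminal top satisfy
Gamma(H) ~ H(top). Presheaves admit pointwise products, so
(F x G)(top) = F(top) x G(top) (Cartesian product).
|Gamma(F x G)| = |F(top)| * |G(top)| = 8 * 7 = 56.

56


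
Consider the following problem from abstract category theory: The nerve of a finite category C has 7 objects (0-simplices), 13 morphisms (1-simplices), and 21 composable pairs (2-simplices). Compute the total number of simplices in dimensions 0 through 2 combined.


The 2-skeleton of the nerve N(C) consists of simplices in dimensions 0, 1, 2:
  |N(C)_0| = 7 (objects)
  |N(C)_1| = 13 (morphisms)
  |N(C)_2| = 21 (composable pairs)
Total = 7 + 13 + 21 = 41

41


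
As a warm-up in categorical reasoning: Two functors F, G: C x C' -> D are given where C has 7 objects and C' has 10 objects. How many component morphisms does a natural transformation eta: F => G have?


A natural transformation eta: F => G assigns one component morphism per
object of the domain category.
The domain is the product category C x C', so
|Ob(C x C')| = |Ob(C)| * |Ob(C')| = 7 * 10 = 70.
Therefore eta has 70 component morphisms.

70


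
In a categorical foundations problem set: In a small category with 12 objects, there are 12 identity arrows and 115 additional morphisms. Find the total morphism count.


Each object has an identity morphism, giving 12 identities.
Adding the 115 non-identity morphisms:
Total = 12 + 115 = 127

127


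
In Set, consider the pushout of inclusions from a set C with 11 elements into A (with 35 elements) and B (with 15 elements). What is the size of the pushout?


The pushout A +_C B identifies the images of C in A and B.
|A +_C B| = |A| + |B| - |C| (for injections).
= 35 + 15 - 11 = 39

39


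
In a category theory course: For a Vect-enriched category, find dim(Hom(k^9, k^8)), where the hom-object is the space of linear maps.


In Vect-enriched categories, Hom(k^n, k^m) is the space of m x n matrices.
dim(Hom(k^9, k^8)) = 8 * 9 = 72

72


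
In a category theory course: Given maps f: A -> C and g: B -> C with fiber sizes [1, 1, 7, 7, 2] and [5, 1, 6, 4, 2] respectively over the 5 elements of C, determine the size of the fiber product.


The pullback A x_C B consists of pairs (a, b) with f(a) = g(b).
For each element c in C, the fiber product has |f^-1(c)| * |g^-1(c)| elements.
Summing over C: 1 * 5 + 1 * 1 + 7 * 6 + 7 * 4 + 2 * 2
= 5 + 1 + 42 + 28 + 4 = 80

80


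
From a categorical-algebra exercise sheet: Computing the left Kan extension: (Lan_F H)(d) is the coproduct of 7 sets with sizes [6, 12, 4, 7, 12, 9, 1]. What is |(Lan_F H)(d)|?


Pointwise, the left Kan extension (Lan_F H)(d) is the colimit, indexed
by the comma category (F downarrow d), of H composed with the
projection (F downarrow d) -> C. Here that colimit is given
as a coproduct (disjoint union) of sets, so its cardinality is the
sum of the sizes of the summands.
Coproduct of sets with sizes: 6 + 12 + 4 + 7 + 12 + 9 + 1
= 51

51


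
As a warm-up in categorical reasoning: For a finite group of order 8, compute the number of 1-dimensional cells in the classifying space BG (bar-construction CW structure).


In the bar-construction CW model of BG, the n-cells are indexed by
n-tuples [g_1|...|g_n] of non-identity elements of G (degenerate
simplices with some g_i = e do not contribute cells), so there are
(|G| - 1)^n n-cells.
For dim = 1 with |G| = 8:
cells = (8 - 1)^1 = 7^1 = 7

7


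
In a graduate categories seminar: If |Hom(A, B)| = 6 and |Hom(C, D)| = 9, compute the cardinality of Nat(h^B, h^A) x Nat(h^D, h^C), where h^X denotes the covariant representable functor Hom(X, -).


By the Yoneda lemma, Nat(h^B, h^A) is isomorphic to Hom(A, B),
so |Nat(h^B, h^A)| = |Hom(A, B)| and |Nat(h^D, h^C)| = |Hom(C, D)|.
|Hom(A, B)| = 6, |Hom(C, D)| = 9.
|Nat(h^B, h^A) x Nat(h^D, h^C)| = 6 * 9 = 54

54


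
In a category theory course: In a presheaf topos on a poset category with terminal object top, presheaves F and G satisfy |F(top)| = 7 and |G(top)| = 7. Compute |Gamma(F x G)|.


Global sections of a presheaf on a poset with terminal top satisfy
Gamma(H) ~ H(top). Presheaves admit pointwise products, so
(F x G)(top) = F(top) x G(top) (Cartesian product).
|Gamma(F x G)| = |F(top)| * |G(top)| = 7 * 7 = 49.

49


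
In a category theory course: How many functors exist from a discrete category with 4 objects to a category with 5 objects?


A functor from a discrete category C to D is determined by
where each object maps. Each of the 4 objects of C can map
to any of the 5 objects of D independently.
Number of functors = 5^4 = 625

625


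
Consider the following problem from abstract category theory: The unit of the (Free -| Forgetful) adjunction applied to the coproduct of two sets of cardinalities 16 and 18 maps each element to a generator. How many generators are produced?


The unit eta_X: X -> U(F(X)) of the Free-Forgetful adjunction
maps each element of X to a generator of F(X). For X = S + T (disjoint
union in Set), |S + T| = |S| + |T|.
Total mappings = 16 + 18 = 34.

34


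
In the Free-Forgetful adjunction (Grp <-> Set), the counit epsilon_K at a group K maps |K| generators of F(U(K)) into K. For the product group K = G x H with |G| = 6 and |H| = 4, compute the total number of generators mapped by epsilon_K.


The counit epsilon_K: F(U(K)) -> K of the Free-Forgetful adjunction
maps |K| generators of F(U(K)) into K. For K = G x H (the product group),
|G x H| = |G| * |H|.
Total generators mapped = 6 * 4 = 24.

24


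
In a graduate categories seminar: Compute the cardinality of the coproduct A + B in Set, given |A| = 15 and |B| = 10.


In Set, the coproduct A + B is the disjoint union.
|A + B| = |A| + |B| = 15 + 10 = 25

25


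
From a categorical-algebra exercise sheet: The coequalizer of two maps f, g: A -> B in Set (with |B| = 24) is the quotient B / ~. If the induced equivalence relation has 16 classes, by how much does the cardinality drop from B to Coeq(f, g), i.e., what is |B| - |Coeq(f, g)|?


The coequalizer Coeq(f, g) = B / ~ has one element per equivalence class.
|B| = 24, |Coeq(f, g)| = 16.
|B| - |Coeq(f, g)| = 24 - 16 = 8.

8


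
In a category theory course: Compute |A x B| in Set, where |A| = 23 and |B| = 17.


In Set, the product A x B is the Cartesian product.
By the universal property, |A x B| = |A| * |B|.
|A x B| = 23 * 17 = 391

391


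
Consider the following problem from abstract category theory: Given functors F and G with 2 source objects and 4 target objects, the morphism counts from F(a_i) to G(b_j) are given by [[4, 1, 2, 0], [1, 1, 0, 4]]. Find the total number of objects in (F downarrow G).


Objects of (F downarrow G) are triples (a, b, h: F(a)->G(b)).
The count equals the sum of all entries in the hom-matrix.
sum(row 0) = 7
sum(row 1) = 6
Grand total = 13

13


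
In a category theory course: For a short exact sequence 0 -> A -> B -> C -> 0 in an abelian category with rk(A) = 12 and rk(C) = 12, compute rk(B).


For a short exact sequence 0 -> A -> B -> C -> 0,
rank is additive: rank(B) = rank(A) + rank(C).
rank(B) = 12 + 12 = 24

24


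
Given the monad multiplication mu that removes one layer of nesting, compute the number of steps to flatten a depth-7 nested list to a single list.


Each application of mu: T^2 -> T removes one layer of nesting.
Starting at depth 7 (i.e., T^7(X)), we need to reach T(X).
Number of mu applications = 7 - 1 = 6

6


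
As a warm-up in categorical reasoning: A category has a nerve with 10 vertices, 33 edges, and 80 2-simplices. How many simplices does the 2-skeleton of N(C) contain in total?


The 2-skeleton of the nerve N(C) consists of simplices in dimensions 0, 1, 2:
  |N(C)_0| = 10 (objects)
  |N(C)_1| = 33 (morphisms)
  |N(C)_2| = 80 (composable pairs)
Total = 10 + 33 + 80 = 123

123


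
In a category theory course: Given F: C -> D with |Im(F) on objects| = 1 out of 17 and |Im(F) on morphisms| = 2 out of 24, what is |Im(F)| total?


The image of F consists of distinct objects and distinct morphisms.
|Im(F)| on objects = 1
|Im(F)| on morphisms = 2
Total image cardinality = 1 + 2 = 3

3


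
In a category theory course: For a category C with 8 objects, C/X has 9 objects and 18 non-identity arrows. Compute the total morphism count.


In the slice category C/X, objects are morphisms to X.
Identity morphisms: 9 (one per object of C/X).
Non-identity morphisms: 18.
Total = 9 + 18 = 27

27


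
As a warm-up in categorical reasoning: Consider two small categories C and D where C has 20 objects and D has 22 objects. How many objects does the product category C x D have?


The product category C x D has objects that are pairs (c, d).
Number of pairs = |Ob(C)| * |Ob(D)| = 20 * 22 = 440

440


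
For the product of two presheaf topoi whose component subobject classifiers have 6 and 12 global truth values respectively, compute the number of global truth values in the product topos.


In a product of presheaf topoi E_1 x E_2, the subobject classifier
is Omega = Omega_1 x Omega_2 (componentwise), so
|Omega(top)| = |Omega_1(top_1)| * |Omega_2(top_2)|.
= 6 * 12 = 72.

72


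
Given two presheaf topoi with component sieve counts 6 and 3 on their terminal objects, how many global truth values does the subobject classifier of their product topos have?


In a product of presheaf topoi E_1 x E_2, the subobject classifier
is Omega = Omega_1 x Omega_2 (componentwise), so
|Omega(top)| = |Omega_1(top_1)| * |Omega_2(top_2)|.
= 6 * 3 = 18.

18


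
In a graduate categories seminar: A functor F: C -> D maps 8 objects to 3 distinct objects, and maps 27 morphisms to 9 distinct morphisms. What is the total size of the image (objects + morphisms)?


The image of F consists of distinct objects and distinct morphisms.
|Im(F)| on objects = 3
|Im(F)| on morphisms = 9
Total image cardinality = 3 + 9 = 12

12


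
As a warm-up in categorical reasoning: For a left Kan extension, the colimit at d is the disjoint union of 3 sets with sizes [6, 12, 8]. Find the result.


Pointwise, the left Kan extension (Lan_F H)(d) is the colimit, indexed
by the comma category (F downarrow d), of H composed with the
projection (F downarrow d) -> C. Here that colimit is given
as a coproduct (disjoint union) of sets, so its cardinality is the
sum of the sizes of the summands.
Coproduct of sets with sizes: 6 + 12 + 8
= 26

26


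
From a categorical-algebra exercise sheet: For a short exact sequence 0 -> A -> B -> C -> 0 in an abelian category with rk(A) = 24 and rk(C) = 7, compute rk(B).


For a short exact sequence 0 -> A -> B -> C -> 0,
rank is additive: rank(B) = rank(A) + rank(C).
rank(B) = 24 + 7 = 31

31


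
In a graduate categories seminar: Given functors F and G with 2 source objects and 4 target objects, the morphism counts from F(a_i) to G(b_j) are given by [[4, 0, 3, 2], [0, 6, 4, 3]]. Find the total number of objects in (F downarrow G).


Objects of (F downarrow G) are triples (a, b, h: F(a)->G(b)).
The count equals the sum of all entries in the hom-matrix.
sum(row 0) = 9
sum(row 1) = 13
Grand total = 22

22


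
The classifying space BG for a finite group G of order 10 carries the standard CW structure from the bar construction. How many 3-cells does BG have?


In the bar-construction CW model of BG, the n-cells are indexed by
n-tuples [g_1|...|g_n] of non-identity elements of G (degenerate
simplices with some g_i = e do not contribute cells), so there are
(|G| - 1)^n n-cells.
For dim = 3 with |G| = 10:
cells = (10 - 1)^3 = 9^3 = 729

729


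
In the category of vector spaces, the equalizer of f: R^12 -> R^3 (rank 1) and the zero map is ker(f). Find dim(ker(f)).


The equalizer of f and the zero map is ker(f).
By the rank-nullity theorem: dim(ker(f)) = dim(domain) - rank(f).
dim(ker(f)) = 12 - 1 = 11

11
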